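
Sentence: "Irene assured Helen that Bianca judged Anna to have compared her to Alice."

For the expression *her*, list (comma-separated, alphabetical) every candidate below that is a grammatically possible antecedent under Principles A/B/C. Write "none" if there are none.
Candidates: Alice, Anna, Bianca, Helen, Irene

Bianca, Helen, Irene

*her* is a pronoun; Principle B requires it to be free in its binding domain — the clause headed by 'compared'.
— Alice: second object of the clause headed by 'compared'; is c-commanded by the pronoun; coreference would bind this R-expression — blocked (Principle C).
— Anna: subject of the clause headed by 'compared'; c-commands the pronoun within its binding domain — blocked (Principle B).
— Bianca: subject of the clause headed by 'judged'; c-commands the pronoun but lies outside its binding domain — allowed.
— Helen: object of the matrix clause; c-commands the pronoun but lies outside its binding domain — allowed.
— Irene: subject of the matrix clause; c-commands the pronoun but lies outside its binding domain — allowed.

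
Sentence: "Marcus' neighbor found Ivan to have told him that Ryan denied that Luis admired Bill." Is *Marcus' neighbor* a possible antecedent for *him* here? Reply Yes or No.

Yes

*him* is a pronoun; Principle B requires it to be free in its binding domain — the clause headed by 'told'.
— Marcus' neighbor: subject of the matrix clause; c-commands the pronoun but lies outside its binding domain — allowed.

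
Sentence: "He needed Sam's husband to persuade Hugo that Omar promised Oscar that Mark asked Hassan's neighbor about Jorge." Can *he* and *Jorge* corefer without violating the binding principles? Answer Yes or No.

No

*Jorge* is an R-expression; Principle C requires it to be free (not bound by any c-commanding expression).
— he: subject of the matrix clause; the pronoun c-commands the R-expression — coreference blocked (Principle C).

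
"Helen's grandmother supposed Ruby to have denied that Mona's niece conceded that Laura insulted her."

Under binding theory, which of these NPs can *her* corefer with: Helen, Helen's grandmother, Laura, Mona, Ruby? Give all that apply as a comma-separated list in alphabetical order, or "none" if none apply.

*her* is a pronoun; Principle B requires it to be free in its binding domain — the clause headed by 'insulted'.
— Helen: possessor inside the subject DP of the matrix clause; does not c-command the pronoun — Principle B does not apply; allowed.
— Helen's grandmother: subject of the matrix clause; c-commands the pronoun but lies outside its binding domain — allowed.
— Laura: subject of the clause headed by 'insulted'; c-commands the pronoun within its binding domain — blocked (Principle B).
— Mona: possessor inside the subject DP of the clause headed by 'conceded'; does not c-command the pronoun — Principle B does not apply; allowed.
— Ruby: subject of the clause headed by 'denied'; c-commands the pronoun but lies outside its binding domain — allowed.

Helen, Helen's grandmother, Mona, Ruby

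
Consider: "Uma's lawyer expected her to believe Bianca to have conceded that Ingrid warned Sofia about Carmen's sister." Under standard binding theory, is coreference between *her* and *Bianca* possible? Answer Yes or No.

No

*Bianca* is an R-expression; Principle C requires it to be free (not bound by any c-commanding expression).
— her: subject of the clause headed by 'believe'; the pronoun c-commands the R-expression — coreference blocked (Principle C).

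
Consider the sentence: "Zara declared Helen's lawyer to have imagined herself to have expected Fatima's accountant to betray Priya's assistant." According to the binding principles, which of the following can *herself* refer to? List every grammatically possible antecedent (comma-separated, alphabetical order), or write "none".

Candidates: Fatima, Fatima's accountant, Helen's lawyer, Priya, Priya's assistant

Helen's lawyer

*herself* is a reflexive; Principle A requires it to be bound within its binding domain — the clause headed by 'imagined'.
— Fatima: possessor inside the subject DP of the clause headed by 'betray'; does not c-command the reflexive — cannot bind it (Principle A).
— Fatima's accountant: subject of the clause headed by 'betray'; does not c-command the reflexive — cannot bind it (Principle A).
— Helen's lawyer: subject of the clause headed by 'imagined'; c-commands the reflexive within its binding domain — allowed (Principle A).
— Priya: possessor inside the object DP of the clause headed by 'betray'; does not c-command the reflexive — cannot bind it (Principle A).
— Priya's assistant: object of the clause headed by 'betray'; does not c-command the reflexive — cannot bind it (Principle A).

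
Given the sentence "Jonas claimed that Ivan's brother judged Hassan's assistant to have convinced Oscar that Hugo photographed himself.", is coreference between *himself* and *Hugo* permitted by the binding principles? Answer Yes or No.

Yes

*himself* is a reflexive; Principle A requires it to be bound within its binding domain — the clause headed by 'photographed'.
— Hugo: subject of the clause headed by 'photographed'; c-commands the reflexive within its binding domain — allowed (Principle A).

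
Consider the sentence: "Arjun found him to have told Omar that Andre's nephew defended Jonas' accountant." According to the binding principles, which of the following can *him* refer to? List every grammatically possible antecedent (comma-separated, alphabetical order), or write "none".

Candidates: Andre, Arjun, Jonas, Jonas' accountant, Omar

*him* is a pronoun; Principle B requires it to be free in its binding domain — the matrix clause.
— Andre: possessor inside the subject DP of the clause headed by 'defended'; is c-commanded by the pronoun; coreference would bind this R-expression — blocked (Principle C).
— Arjun: subject of the matrix clause; c-commands the pronoun within its binding domain — blocked (Principle B).
— Jonas: possessor inside the object DP of the clause headed by 'defended'; is c-commanded by the pronoun; coreference would bind this R-expression — blocked (Principle C).
— Jonas' accountant: object of the clause headed by 'defended'; is c-commanded by the pronoun; coreference would bind this R-expression — blocked (Principle C).
— Omar: object of the clause headed by 'told'; is c-commanded by the pronoun; coreference would bind this R-expression — blocked (Principle C).

none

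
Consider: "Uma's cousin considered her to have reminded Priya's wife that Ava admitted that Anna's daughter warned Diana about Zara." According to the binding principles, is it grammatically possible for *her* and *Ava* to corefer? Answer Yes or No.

No

*her* is a pronoun; Principle B requires it to be free in its binding domain — the matrix clause.
— Ava: subject of the clause headed by 'admitted'; is c-commanded by the pronoun; coreference would bind this R-expression — blocked (Principle C).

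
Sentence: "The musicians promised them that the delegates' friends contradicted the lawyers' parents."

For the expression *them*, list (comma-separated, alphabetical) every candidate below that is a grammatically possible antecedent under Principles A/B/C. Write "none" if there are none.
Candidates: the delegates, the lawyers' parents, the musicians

none

*them* is a pronoun; Principle B requires it to be free in its binding domain — the matrix clause.
— the delegates: possessor inside the subject DP of the clause headed by 'contradicted'; is c-commanded by the pronoun; coreference would bind this R-expression — blocked (Principle C).
— the lawyers' parents: object of the clause headed by 'contradicted'; is c-commanded by the pronoun; coreference would bind this R-expression — blocked (Principle C).
— the musicians: subject of the matrix clause; c-commands the pronoun within its binding domain — blocked (Principle B).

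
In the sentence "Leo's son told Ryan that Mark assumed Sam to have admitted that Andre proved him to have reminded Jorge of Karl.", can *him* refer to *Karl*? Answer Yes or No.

No

*him* is a pronoun; Principle B requires it to be free in its binding domain — the clause headed by 'proved'.
— Karl: second object of the clause headed by 'reminded'; is c-commanded by the pronoun; coreference would bind this R-expression — blocked (Principle C).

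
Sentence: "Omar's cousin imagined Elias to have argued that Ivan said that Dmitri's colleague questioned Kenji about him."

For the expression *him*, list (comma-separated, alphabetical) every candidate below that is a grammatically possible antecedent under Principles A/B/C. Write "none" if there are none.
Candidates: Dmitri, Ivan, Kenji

*him* is a pronoun; Principle B requires it to be free in its binding domain — the clause headed by 'questioned'.
— Dmitri: possessor inside the subject DP of the clause headed by 'questioned'; does not c-command the pronoun — Principle B does not apply; allowed.
— Ivan: subject of the clause headed by 'said'; c-commands the pronoun but lies outside its binding domain — allowed.
— Kenji: object of the clause headed by 'questioned'; c-commands the pronoun within its binding domain — blocked (Principle B).

Dmitri, Ivan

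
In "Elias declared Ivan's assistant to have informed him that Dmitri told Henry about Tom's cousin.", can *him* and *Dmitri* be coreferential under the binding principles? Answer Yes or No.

No

*Dmitri* is an R-expression; Principle C requires it to be free (not bound by any c-commanding expression).
— him: object of the clause headed by 'informed'; the pronoun c-commands the R-expression — coreference blocked (Principle C).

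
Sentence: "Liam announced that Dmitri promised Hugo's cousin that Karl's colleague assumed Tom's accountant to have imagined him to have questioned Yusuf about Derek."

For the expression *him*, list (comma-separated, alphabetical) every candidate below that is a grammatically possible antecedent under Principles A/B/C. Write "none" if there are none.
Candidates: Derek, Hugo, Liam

*him* is a pronoun; Principle B requires it to be free in its binding domain — the clause headed by 'imagined'.
— Derek: second object of the clause headed by 'questioned'; is c-commanded by the pronoun; coreference would bind this R-expression — blocked (Principle C).
— Hugo: possessor inside the object DP of the clause headed by 'promised'; does not c-command the pronoun — Principle B does not apply; allowed.
— Liam: subject of the matrix clause; c-commands the pronoun but lies outside its binding domain — allowed.

Hugo, Liam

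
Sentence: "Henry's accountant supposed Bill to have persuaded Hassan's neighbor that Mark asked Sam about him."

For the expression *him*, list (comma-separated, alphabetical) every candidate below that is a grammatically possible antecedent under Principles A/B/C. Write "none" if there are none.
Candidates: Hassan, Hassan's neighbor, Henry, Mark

Hassan, Hassan's neighbor, Henry

*him* is a pronoun; Principle B requires it to be free in its binding domain — the clause headed by 'asked'.
— Hassan: possessor inside the object DP of the clause headed by 'persuaded'; does not c-command the pronoun — Principle B does not apply; allowed.
— Hassan's neighbor: object of the clause headed by 'persuaded'; c-commands the pronoun but lies outside its binding domain — allowed.
— Henry: possessor inside the subject DP of the matrix clause; does not c-command the pronoun — Principle B does not apply; allowed.
— Mark: subject of the clause headed by 'asked'; c-commands the pronoun within its binding domain — blocked (Principle B).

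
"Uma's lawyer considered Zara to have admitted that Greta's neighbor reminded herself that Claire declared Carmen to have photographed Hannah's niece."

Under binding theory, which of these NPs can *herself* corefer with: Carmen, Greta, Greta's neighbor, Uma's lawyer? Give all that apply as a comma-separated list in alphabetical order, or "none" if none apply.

Greta's neighbor

*herself* is a reflexive; Principle A requires it to be bound within its binding domain — the clause headed by 'reminded'.
— Carmen: subject of the clause headed by 'photographed'; does not c-command the reflexive — cannot bind it (Principle A).
— Greta: possessor inside the subject DP of the clause headed by 'reminded'; does not c-command the reflexive — cannot bind it (Principle A).
— Greta's neighbor: subject of the clause headed by 'reminded'; c-commands the reflexive within its binding domain — allowed (Principle A).
— Uma's lawyer: subject of the matrix clause; c-commands the reflexive but lies outside its binding domain — cannot bind it (Principle A).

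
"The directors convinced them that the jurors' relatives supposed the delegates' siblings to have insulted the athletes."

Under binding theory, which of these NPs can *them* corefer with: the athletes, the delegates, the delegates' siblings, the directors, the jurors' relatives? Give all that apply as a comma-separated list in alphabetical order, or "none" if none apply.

none

*them* is a pronoun; Principle B requires it to be free in its binding domain — the matrix clause.
— the athletes: object of the clause headed by 'insulted'; is c-commanded by the pronoun; coreference would bind this R-expression — blocked (Principle C).
— the delegates: possessor inside the subject DP of the clause headed by 'insulted'; is c-commanded by the pronoun; coreference would bind this R-expression — blocked (Principle C).
— the delegates' siblings: subject of the clause headed by 'insulted'; is c-commanded by the pronoun; coreference would bind this R-expression — blocked (Principle C).
— the directors: subject of the matrix clause; c-commands the pronoun within its binding domain — blocked (Principle B).
— the jurors' relatives: subject of the clause headed by 'supposed'; is c-commanded by the pronoun; coreference would bind this R-expression — blocked (Principle C).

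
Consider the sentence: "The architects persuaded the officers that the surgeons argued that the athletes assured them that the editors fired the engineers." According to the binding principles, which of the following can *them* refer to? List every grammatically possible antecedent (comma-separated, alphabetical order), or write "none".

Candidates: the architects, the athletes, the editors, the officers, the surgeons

*them* is a pronoun; Principle B requires it to be free in its binding domain — the clause headed by 'assured'.
— the architects: subject of the matrix clause; c-commands the pronoun but lies outside its binding domain — allowed.
— the athletes: subject of the clause headed by 'assured'; c-commands the pronoun within its binding domain — blocked (Principle B).
— the editors: subject of the clause headed by 'fired'; is c-commanded by the pronoun; coreference would bind this R-expression — blocked (Principle C).
— the officers: object of the matrix clause; c-commands the pronoun but lies outside its binding domain — allowed.
— the surgeons: subject of the clause headed by 'argued'; c-commands the pronoun but lies outside its binding domain — allowed.

the architects, the officers, the surgeons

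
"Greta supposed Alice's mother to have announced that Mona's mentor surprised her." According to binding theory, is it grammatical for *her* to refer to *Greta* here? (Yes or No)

*Greta* is an R-expression; Principle C requires it to be free (not bound by any c-commanding expression).
— her: object of the clause headed by 'surprised'; the pronoun does not c-command the R-expression — coreference allowed.

Yes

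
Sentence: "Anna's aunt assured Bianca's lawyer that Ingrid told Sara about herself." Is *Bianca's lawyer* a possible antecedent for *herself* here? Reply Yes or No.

*herself* is a reflexive; Principle A requires it to be bound within its binding domain — the clause headed by 'told'.
— Bianca's lawyer: object of the matrix clause; c-commands the reflexive but lies outside its binding domain — cannot bind it (Principle A).

No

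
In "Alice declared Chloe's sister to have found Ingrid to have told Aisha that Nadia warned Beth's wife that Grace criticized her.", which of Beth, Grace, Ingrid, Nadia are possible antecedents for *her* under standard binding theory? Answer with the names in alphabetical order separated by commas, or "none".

Beth, Ingrid, Nadia

*her* is a pronoun; Principle B requires it to be free in its binding domain — the clause headed by 'criticized'.
— Beth: possessor inside the object DP of the clause headed by 'warned'; does not c-command the pronoun — Principle B does not apply; allowed.
— Grace: subject of the clause headed by 'criticized'; c-commands the pronoun within its binding domain — blocked (Principle B).
— Ingrid: subject of the clause headed by 'told'; c-commands the pronoun but lies outside its binding domain — allowed.
— Nadia: subject of the clause headed by 'warned'; c-commands the pronoun but lies outside its binding domain — allowed.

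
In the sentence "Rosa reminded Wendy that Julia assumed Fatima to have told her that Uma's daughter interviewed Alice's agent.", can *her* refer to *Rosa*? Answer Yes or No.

*her* is a pronoun; Principle B requires it to be free in its binding domain — the clause headed by 'told'.
— Rosa: subject of the matrix clause; c-commands the pronoun but lies outside its binding domain — allowed.

Yes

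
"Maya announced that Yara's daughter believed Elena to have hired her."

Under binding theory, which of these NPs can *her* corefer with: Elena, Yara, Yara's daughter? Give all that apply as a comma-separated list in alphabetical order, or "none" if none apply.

*her* is a pronoun; Principle B requires it to be free in its binding domain — the clause headed by 'hired'.
— Elena: subject of the clause headed by 'hired'; c-commands the pronoun within its binding domain — blocked (Principle B).
— Yara: possessor inside the subject DP of the clause headed by 'believed'; does not c-command the pronoun — Principle B does not apply; allowed.
— Yara's daughter: subject of the clause headed by 'believed'; c-commands the pronoun but lies outside its binding domain — allowed.

Yara, Yara's daughter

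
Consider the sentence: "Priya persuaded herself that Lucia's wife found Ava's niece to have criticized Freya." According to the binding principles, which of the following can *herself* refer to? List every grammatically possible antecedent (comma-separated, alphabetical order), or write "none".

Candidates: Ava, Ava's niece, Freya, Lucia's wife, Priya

*herself* is a reflexive; Principle A requires it to be bound within its binding domain — the matrix clause.
— Ava: possessor inside the subject DP of the clause headed by 'criticized'; does not c-command the reflexive — cannot bind it (Principle A).
— Ava's niece: subject of the clause headed by 'criticized'; does not c-command the reflexive — cannot bind it (Principle A).
— Freya: object of the clause headed by 'criticized'; does not c-command the reflexive — cannot bind it (Principle A).
— Lucia's wife: subject of the clause headed by 'found'; does not c-command the reflexive — cannot bind it (Principle A).
— Priya: subject of the matrix clause; c-commands the reflexive within its binding domain — allowed (Principle A).

Priya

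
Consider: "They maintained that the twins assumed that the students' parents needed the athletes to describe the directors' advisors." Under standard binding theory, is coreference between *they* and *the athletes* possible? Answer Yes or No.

*the athletes* is an R-expression; Principle C requires it to be free (not bound by any c-commanding expression).
— they: subject of the matrix clause; the pronoun c-commands the R-expression — coreference blocked (Principle C).

No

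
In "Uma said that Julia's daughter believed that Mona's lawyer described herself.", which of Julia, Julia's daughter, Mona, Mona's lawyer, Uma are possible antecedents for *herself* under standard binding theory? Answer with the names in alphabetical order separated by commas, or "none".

Mona's lawyer

*herself* is a reflexive; Principle A requires it to be bound within its binding domain — the clause headed by 'described'.
— Julia: possessor inside the subject DP of the clause headed by 'believed'; does not c-command the reflexive — cannot bind it (Principle A).
— Julia's daughter: subject of the clause headed by 'believed'; c-commands the reflexive but lies outside its binding domain — cannot bind it (Principle A).
— Mona: possessor inside the subject DP of the clause headed by 'described'; does not c-command the reflexive — cannot bind it (Principle A).
— Mona's lawyer: subject of the clause headed by 'described'; c-commands the reflexive within its binding domain — allowed (Principle A).
— Uma: subject of the matrix clause; c-commands the reflexive but lies outside its binding domain — cannot bind it (Principle A).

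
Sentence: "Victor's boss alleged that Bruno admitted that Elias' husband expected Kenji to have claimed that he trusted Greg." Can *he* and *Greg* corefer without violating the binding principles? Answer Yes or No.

No

*Greg* is an R-expression; Principle C requires it to be free (not bound by any c-commanding expression).
— he: subject of the clause headed by 'trusted'; the pronoun c-commands the R-expression — coreference blocked (Principle C).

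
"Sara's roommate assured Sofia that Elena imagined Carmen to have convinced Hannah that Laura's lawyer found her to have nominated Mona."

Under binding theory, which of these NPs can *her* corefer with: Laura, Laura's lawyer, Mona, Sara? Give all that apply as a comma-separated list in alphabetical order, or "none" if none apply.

*her* is a pronoun; Principle B requires it to be free in its binding domain — the clause headed by 'found'.
— Laura: possessor inside the subject DP of the clause headed by 'found'; does not c-command the pronoun — Principle B does not apply; allowed.
— Laura's lawyer: subject of the clause headed by 'found'; c-commands the pronoun within its binding domain — blocked (Principle B).
— Mona: object of the clause headed by 'nominated'; is c-commanded by the pronoun; coreference would bind this R-expression — blocked (Principle C).
— Sara: possessor inside the subject DP of the matrix clause; does not c-command the pronoun — Principle B does not apply; allowed.

Laura, Sara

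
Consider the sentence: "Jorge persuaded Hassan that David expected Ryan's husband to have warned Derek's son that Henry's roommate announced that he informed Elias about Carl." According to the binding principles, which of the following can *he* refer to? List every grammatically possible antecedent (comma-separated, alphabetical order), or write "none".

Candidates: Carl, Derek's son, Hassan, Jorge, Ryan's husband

Derek's son, Hassan, Jorge, Ryan's husband

*he* is a pronoun; Principle B requires it to be free in its binding domain — the clause headed by 'informed'.
— Carl: second object of the clause headed by 'informed'; is c-commanded by the pronoun; coreference would bind this R-expression — blocked (Principle C).
— Derek's son: object of the clause headed by 'warned'; c-commands the pronoun but lies outside its binding domain — allowed.
— Hassan: object of the matrix clause; c-commands the pronoun but lies outside its binding domain — allowed.
— Jorge: subject of the matrix clause; c-commands the pronoun but lies outside its binding domain — allowed.
— Ryan's husband: subject of the clause headed by 'warned'; c-commands the pronoun but lies outside its binding domain — allowed.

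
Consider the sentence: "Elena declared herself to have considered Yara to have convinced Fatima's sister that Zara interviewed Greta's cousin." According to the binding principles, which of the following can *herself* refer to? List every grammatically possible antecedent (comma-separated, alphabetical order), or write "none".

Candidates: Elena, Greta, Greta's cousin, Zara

Elena

*herself* is a reflexive; Principle A requires it to be bound within its binding domain — the matrix clause.
— Elena: subject of the matrix clause; c-commands the reflexive within its binding domain — allowed (Principle A).
— Greta: possessor inside the object DP of the clause headed by 'interviewed'; does not c-command the reflexive — cannot bind it (Principle A).
— Greta's cousin: object of the clause headed by 'interviewed'; does not c-command the reflexive — cannot bind it (Principle A).
— Zara: subject of the clause headed by 'interviewed'; does not c-command the reflexive — cannot bind it (Principle A).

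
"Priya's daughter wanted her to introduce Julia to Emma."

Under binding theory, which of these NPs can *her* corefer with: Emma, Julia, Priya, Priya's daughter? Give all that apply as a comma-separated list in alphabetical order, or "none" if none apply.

*her* is a pronoun; Principle B requires it to be free in its binding domain — the matrix clause.
— Emma: second object of the clause headed by 'introduce'; is c-commanded by the pronoun; coreference would bind this R-expression — blocked (Principle C).
— Julia: object of the clause headed by 'introduce'; is c-commanded by the pronoun; coreference would bind this R-expression — blocked (Principle C).
— Priya: possessor inside the subject DP of the matrix clause; does not c-command the pronoun — Principle B does not apply; allowed.
— Priya's daughter: subject of the matrix clause; c-commands the pronoun within its binding domain — blocked (Principle B).

Priya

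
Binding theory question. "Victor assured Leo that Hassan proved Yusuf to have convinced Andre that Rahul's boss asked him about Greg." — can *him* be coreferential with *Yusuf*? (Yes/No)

*him* is a pronoun; Principle B requires it to be free in its binding domain — the clause headed by 'asked'.
— Yusuf: subject of the clause headed by 'convinced'; c-commands the pronoun but lies outside its binding domain — allowed.

Yes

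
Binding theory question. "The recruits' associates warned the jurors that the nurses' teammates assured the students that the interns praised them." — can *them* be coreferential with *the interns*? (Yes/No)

No

*them* is a pronoun; Principle B requires it to be free in its binding domain — the clause headed by 'praised'.
— the interns: subject of the clause headed by 'praised'; c-commands the pronoun within its binding domain — blocked (Principle B).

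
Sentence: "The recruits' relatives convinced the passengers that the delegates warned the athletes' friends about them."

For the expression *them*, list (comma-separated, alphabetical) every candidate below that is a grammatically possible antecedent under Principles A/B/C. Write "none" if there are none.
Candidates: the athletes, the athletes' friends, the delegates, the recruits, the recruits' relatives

*them* is a pronoun; Principle B requires it to be free in its binding domain — the clause headed by 'warned'.
— the athletes: possessor inside the object DP of the clause headed by 'warned'; does not c-command the pronoun — Principle B does not apply; allowed.
— the athletes' friends: object of the clause headed by 'warned'; c-commands the pronoun within its binding domain — blocked (Principle B).
— the delegates: subject of the clause headed by 'warned'; c-commands the pronoun within its binding domain — blocked (Principle B).
— the recruits: possessor inside the subject DP of the matrix clause; does not c-command the pronoun — Principle B does not apply; allowed.
— the recruits' relatives: subject of the matrix clause; c-commands the pronoun but lies outside its binding domain — allowed.

the athletes, the recruits, the recruits' relatives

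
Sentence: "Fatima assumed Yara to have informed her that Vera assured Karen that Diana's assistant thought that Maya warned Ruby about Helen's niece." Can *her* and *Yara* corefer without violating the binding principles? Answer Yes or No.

*Yara* is an R-expression; Principle C requires it to be free (not bound by any c-commanding expression).
— her: object of the clause headed by 'informed'; the R-expression locally c-commands the pronoun — coreference blocked (Principle B on the pronoun).

No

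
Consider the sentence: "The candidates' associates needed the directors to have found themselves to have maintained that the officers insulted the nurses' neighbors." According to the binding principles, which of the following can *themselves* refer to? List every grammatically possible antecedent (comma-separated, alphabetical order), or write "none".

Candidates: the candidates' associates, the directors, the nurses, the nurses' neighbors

*themselves* is a reflexive; Principle A requires it to be bound within its binding domain — the clause headed by 'found'.
— the candidates' associates: subject of the matrix clause; c-commands the reflexive but lies outside its binding domain — cannot bind it (Principle A).
— the directors: subject of the clause headed by 'found'; c-commands the reflexive within its binding domain — allowed (Principle A).
— the nurses: possessor inside the object DP of the clause headed by 'insulted'; does not c-command the reflexive — cannot bind it (Principle A).
— the nurses' neighbors: object of the clause headed by 'insulted'; does not c-command the reflexive — cannot bind it (Principle A).

the directors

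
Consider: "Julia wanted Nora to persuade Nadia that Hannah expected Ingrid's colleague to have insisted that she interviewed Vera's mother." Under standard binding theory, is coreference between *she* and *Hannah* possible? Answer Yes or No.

*Hannah* is an R-expression; Principle C requires it to be free (not bound by any c-commanding expression).
— she: subject of the clause headed by 'interviewed'; the pronoun does not c-command the R-expression — coreference allowed.

Yes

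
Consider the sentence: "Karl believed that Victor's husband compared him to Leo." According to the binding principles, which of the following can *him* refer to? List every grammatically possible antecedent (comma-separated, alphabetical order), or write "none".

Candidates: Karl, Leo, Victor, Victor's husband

*him* is a pronoun; Principle B requires it to be free in its binding domain — the clause headed by 'compared'.
— Karl: subject of the matrix clause; c-commands the pronoun but lies outside its binding domain — allowed.
— Leo: second object of the clause headed by 'compared'; is c-commanded by the pronoun; coreference would bind this R-expression — blocked (Principle C).
— Victor: possessor inside the subject DP of the clause headed by 'compared'; does not c-command the pronoun — Principle B does not apply; allowed.
— Victor's husband: subject of the clause headed by 'compared'; c-commands the pronoun within its binding domain — blocked (Principle B).

Karl, Victor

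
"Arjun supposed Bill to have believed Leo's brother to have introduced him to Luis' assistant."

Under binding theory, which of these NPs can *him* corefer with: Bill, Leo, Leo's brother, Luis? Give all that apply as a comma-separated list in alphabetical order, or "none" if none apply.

Bill, Leo

*him* is a pronoun; Principle B requires it to be free in its binding domain — the clause headed by 'introduced'.
— Bill: subject of the clause headed by 'believed'; c-commands the pronoun but lies outside its binding domain — allowed.
— Leo: possessor inside the subject DP of the clause headed by 'introduced'; does not c-command the pronoun — Principle B does not apply; allowed.
— Leo's brother: subject of the clause headed by 'introduced'; c-commands the pronoun within its binding domain — blocked (Principle B).
— Luis: possessor inside the second object DP of the clause headed by 'introduced'; is c-commanded by the pronoun; coreference would bind this R-expression — blocked (Principle C).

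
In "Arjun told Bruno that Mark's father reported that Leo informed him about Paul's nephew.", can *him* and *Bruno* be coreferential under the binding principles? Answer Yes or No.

*Bruno* is an R-expression; Principle C requires it to be free (not bound by any c-commanding expression).
— him: object of the clause headed by 'informed'; the pronoun does not c-command the R-expression — coreference allowed.

Yes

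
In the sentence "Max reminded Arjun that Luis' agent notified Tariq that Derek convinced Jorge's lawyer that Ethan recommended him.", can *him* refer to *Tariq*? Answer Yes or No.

Yes

*him* is a pronoun; Principle B requires it to be free in its binding domain — the clause headed by 'recommended'.
— Tariq: object of the clause headed by 'notified'; c-commands the pronoun but lies outside its binding domain — allowed.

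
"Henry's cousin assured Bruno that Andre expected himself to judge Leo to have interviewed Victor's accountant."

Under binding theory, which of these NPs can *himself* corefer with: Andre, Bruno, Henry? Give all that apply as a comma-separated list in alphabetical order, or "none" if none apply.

*himself* is a reflexive; Principle A requires it to be bound within its binding domain — the clause headed by 'expected'.
— Andre: subject of the clause headed by 'expected'; c-commands the reflexive within its binding domain — allowed (Principle A).
— Bruno: object of the matrix clause; c-commands the reflexive but lies outside its binding domain — cannot bind it (Principle A).
— Henry: possessor inside the subject DP of the matrix clause; does not c-command the reflexive — cannot bind it (Principle A).

Andre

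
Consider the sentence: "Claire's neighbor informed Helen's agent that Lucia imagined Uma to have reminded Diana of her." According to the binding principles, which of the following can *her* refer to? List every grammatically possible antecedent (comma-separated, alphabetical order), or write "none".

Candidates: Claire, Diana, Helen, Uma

Claire, Helen

*her* is a pronoun; Principle B requires it to be free in its binding domain — the clause headed by 'reminded'.
— Claire: possessor inside the subject DP of the matrix clause; does not c-command the pronoun — Principle B does not apply; allowed.
— Diana: object of the clause headed by 'reminded'; c-commands the pronoun within its binding domain — blocked (Principle B).
— Helen: possessor inside the object DP of the matrix clause; does not c-command the pronoun — Principle B does not apply; allowed.
— Uma: subject of the clause headed by 'reminded'; c-commands the pronoun within its binding domain — blocked (Principle B).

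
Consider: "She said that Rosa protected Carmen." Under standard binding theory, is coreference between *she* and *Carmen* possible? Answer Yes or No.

No

*Carmen* is an R-expression; Principle C requires it to be free (not bound by any c-commanding expression).
— she: subject of the matrix clause; the pronoun c-commands the R-expression — coreference blocked (Principle C).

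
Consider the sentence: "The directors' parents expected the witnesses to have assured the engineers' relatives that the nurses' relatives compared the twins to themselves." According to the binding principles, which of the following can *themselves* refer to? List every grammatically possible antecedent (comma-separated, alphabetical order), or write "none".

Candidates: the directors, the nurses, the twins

the twins

*themselves* is a reflexive; Principle A requires it to be bound within its binding domain — the clause headed by 'compared'.
— the directors: possessor inside the subject DP of the matrix clause; does not c-command the reflexive — cannot bind it (Principle A).
— the nurses: possessor inside the subject DP of the clause headed by 'compared'; does not c-command the reflexive — cannot bind it (Principle A).
— the twins: object of the clause headed by 'compared'; c-commands the reflexive within its binding domain — allowed (Principle A).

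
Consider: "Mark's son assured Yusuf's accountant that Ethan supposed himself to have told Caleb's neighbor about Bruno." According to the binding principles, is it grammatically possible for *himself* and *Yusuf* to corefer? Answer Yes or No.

No

*himself* is a reflexive; Principle A requires it to be bound within its binding domain — the clause headed by 'supposed'.
— Yusuf: possessor inside the object DP of the matrix clause; does not c-command the reflexive — cannot bind it (Principle A).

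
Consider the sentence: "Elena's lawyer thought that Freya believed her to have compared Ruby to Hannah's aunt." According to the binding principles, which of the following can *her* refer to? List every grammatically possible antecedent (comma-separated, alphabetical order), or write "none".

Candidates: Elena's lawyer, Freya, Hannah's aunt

Elena's lawyer

*her* is a pronoun; Principle B requires it to be free in its binding domain — the clause headed by 'believed'.
— Elena's lawyer: subject of the matrix clause; c-commands the pronoun but lies outside its binding domain — allowed.
— Freya: subject of the clause headed by 'believed'; c-commands the pronoun within its binding domain — blocked (Principle B).
— Hannah's aunt: second object of the clause headed by 'compared'; is c-commanded by the pronoun; coreference would bind this R-expression — blocked (Principle C).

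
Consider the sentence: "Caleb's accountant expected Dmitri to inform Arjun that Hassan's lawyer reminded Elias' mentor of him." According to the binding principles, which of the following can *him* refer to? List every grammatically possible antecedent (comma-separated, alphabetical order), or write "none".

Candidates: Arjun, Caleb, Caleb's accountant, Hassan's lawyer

Arjun, Caleb, Caleb's accountant

*him* is a pronoun; Principle B requires it to be free in its binding domain — the clause headed by 'reminded'.
— Arjun: object of the clause headed by 'inform'; c-commands the pronoun but lies outside its binding domain — allowed.
— Caleb: possessor inside the subject DP of the matrix clause; does not c-command the pronoun — Principle B does not apply; allowed.
— Caleb's accountant: subject of the matrix clause; c-commands the pronoun but lies outside its binding domain — allowed.
— Hassan's lawyer: subject of the clause headed by 'reminded'; c-commands the pronoun within its binding domain — blocked (Principle B).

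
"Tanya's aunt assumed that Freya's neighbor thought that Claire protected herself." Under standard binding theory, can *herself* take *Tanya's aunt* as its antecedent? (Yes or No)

No

*herself* is a reflexive; Principle A requires it to be bound within its binding domain — the clause headed by 'protected'.
— Tanya's aunt: subject of the matrix clause; c-commands the reflexive but lies outside its binding domain — cannot bind it (Principle A).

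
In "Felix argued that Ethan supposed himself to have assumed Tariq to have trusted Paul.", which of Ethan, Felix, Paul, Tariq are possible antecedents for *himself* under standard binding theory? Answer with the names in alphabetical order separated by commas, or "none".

Ethan

*himself* is a reflexive; Principle A requires it to be bound within its binding domain — the clause headed by 'supposed'.
— Ethan: subject of the clause headed by 'supposed'; c-commands the reflexive within its binding domain — allowed (Principle A).
— Felix: subject of the matrix clause; c-commands the reflexive but lies outside its binding domain — cannot bind it (Principle A).
— Paul: object of the clause headed by 'trusted'; does not c-command the reflexive — cannot bind it (Principle A).
— Tariq: subject of the clause headed by 'trusted'; does not c-command the reflexive — cannot bind it (Principle A).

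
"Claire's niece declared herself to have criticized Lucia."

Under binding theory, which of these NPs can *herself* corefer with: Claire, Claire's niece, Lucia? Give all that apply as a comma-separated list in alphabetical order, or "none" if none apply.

Claire's niece

*herself* is a reflexive; Principle A requires it to be bound within its binding domain — the matrix clause.
— Claire: possessor inside the subject DP of the matrix clause; does not c-command the reflexive — cannot bind it (Principle A).
— Claire's niece: subject of the matrix clause; c-commands the reflexive within its binding domain — allowed (Principle A).
— Lucia: object of the clause headed by 'criticized'; does not c-command the reflexive — cannot bind it (Principle A).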